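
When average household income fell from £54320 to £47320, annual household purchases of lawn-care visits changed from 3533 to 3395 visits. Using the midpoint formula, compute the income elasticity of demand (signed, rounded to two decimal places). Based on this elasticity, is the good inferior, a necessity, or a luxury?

0.29; necessity

%ΔQ = (3395 − 3533)/[( 3533 + 3395)/2] = -138/3464 = -0.039838…
%ΔIncome = (47320 − 54320)/[( 54320 + 47320)/2] = -7000/50820 = -0.137741…
E_income = (-138/3464) / (-7000/50820) = 0.2892…
0 < E_income < 1 ⇒ normal good, necessity.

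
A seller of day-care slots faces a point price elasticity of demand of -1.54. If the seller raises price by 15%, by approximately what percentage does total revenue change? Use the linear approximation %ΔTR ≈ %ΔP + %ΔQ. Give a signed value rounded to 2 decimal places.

%ΔQ ≈ Ed × %ΔP = (-1.54) × (+15%) = -23.1000%
%ΔTR ≈ %ΔP + %ΔQ = (+15%) + (-23.1000%) = -8.1000%

-8.10%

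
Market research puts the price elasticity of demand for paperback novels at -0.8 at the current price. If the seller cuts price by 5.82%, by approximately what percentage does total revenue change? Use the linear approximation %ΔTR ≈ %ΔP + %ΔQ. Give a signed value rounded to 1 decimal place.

%ΔQ ≈ Ed × %ΔP = (-0.8) × (-5.82%) = +4.6560%
%ΔTR ≈ %ΔP + %ΔQ = (-5.82%) + (+4.6560%) = -1.1640%

-1.2%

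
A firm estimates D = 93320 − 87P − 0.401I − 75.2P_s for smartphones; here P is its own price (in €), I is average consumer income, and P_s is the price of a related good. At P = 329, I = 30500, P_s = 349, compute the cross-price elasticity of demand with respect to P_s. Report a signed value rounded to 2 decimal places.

At the given values, D = 93320 − 87(329) − 0.401(30500) − 75.2(349) = 26221.7.
∂D/∂P_s = -75.2.
E = (-75.2) × (349/26221.7) = -1.0008…

-1.00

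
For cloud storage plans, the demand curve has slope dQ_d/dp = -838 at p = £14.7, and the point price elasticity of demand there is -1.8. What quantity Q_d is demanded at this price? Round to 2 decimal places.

Ed = (dQ_d/dp)·(p/Q_d) ⇒ Q_d = (dQ_d/dp)·p/Ed = (-838)·14.7/(-1.8) = 6843.6666…

6843.67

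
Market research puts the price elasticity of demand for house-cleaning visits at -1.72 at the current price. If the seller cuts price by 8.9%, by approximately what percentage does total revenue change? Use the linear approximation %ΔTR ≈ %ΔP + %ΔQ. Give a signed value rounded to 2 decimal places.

%ΔQ ≈ Ed × %ΔP = (-1.72) × (-8.9%) = +15.3080%
%ΔTR ≈ %ΔP + %ΔQ = (-8.9%) + (+15.3080%) = +6.4080%

+6.41%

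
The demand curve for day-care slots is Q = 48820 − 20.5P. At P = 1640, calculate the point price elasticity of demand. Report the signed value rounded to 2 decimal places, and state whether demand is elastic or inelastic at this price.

-2.21; elastic

dQ/dP = −20.5. At P = 1640, Q = 48820 − 20.5(1640) = 15200.
Ed = (dQ/dP)·(P/Q) = −20.5 × (1640/15200) = -2.2118…
|Ed| = 2.21 > 1, so demand is elastic.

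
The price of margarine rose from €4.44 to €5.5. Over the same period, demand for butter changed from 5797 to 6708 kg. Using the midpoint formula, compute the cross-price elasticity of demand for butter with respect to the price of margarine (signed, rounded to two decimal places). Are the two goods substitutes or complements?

0.68; substitutes

%ΔQ_{butter} = (6708 − 5797)/avg = 911/6252.5 = 0.145701…
%ΔP_{margarine} = (5.5 − 4.44)/avg = 1.06/4.97 = 0.213279…
E_cross = (911/6252.5) / (1.06/4.97) = 0.6831…
E_cross > 0 ⇒ the goods are substitutes.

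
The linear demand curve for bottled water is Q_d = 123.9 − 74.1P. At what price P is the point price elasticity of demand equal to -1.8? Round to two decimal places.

Ed = −74.1P/(123.9 − 74.1P). Set this equal to -1.8:
74.1P = 1.8·(123.9 − 74.1P) ⇒ 74.1P(1 + 1.8) = 1.8·123.9
P = 1.8·123.9 / (74.1·2.8) = 1.0748…

1.07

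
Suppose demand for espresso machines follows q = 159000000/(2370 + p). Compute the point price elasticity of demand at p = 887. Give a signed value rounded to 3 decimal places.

-0.272

dq/dp = −159000000/(2370 + p)² = -14.9886. At p = 887, q = 48817.9.
Ed = (dq/dp)·(p/q) = (-14.9886) × (887/48817.9) = -0.27233…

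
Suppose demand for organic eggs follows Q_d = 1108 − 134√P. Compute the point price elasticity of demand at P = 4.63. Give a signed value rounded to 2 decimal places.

-0.18

dQ_d/dP = −134/(2√P) = -31.1375. At P = 4.63, Q_d = 819.666.
Ed = (dQ_d/dP)·(P/Q_d) = (-31.1375) × (4.63/819.666) = -0.1758…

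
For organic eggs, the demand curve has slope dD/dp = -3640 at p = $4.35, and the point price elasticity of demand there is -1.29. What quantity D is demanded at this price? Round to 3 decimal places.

Ed = (dD/dp)·(p/D) ⇒ D = (dD/dp)·p/Ed = (-3640)·4.35/(-1.29) = 12274.41860…

12274.419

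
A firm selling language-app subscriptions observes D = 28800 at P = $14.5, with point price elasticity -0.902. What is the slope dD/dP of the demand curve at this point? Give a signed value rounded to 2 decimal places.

Ed = (dD/dP)·(P/D) ⇒ dD/dP = Ed·D/P = (-0.902)·28800/14.5 = -1791.5586…

-1791.56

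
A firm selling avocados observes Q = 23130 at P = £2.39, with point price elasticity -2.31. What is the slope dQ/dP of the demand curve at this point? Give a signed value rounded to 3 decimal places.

-22355.774

Ed = (dQ/dP)·(P/Q) ⇒ dQ/dP = Ed·Q/P = (-2.31)·23130/2.39 = -22355.77405…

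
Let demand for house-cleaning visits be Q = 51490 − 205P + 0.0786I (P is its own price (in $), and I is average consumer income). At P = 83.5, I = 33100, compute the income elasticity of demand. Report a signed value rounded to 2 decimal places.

At the given values, Q = 51490 − 205(83.5) + 0.0786(33100) = 36974.16.
∂Q/∂I = 0.0786.
E = (0.0786) × (33100/36974.16) = 0.0703…

0.07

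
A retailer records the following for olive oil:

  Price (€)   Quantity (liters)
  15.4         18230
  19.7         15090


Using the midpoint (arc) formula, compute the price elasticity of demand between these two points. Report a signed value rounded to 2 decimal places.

-0.77

%ΔQ = (15090 − 18230) / [(18230 + 15090)/2] = -3140/16660 = -0.188475…
%ΔP = (19.7 − 15.4) / [(15.4 + 19.7)/2] = 4.3/17.55 = 0.245014…
Arc Ed = %ΔQ / %ΔP = (-3140/16660) / (4.3/17.55) = -0.7692…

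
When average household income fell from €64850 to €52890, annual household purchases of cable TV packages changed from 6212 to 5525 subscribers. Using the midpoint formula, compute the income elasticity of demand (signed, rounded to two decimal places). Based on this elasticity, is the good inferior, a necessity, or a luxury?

0.58; necessity

%ΔQ = (5525 − 6212)/[( 6212 + 5525)/2] = -687/5868.5 = -0.117065…
%ΔIncome = (52890 − 64850)/[( 64850 + 52890)/2] = -11960/58870 = -0.203159…
E_income = (-687/5868.5) / (-11960/58870) = 0.5762…
0 < E_income < 1 ⇒ normal good, necessity.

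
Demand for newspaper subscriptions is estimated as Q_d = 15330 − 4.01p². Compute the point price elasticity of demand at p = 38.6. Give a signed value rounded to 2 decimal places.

-1.28

dQ_d/dp = −2·4.01·p = -309.572. At p = 38.6, Q_d = 9355.2604.
Ed = (dQ_d/dp)·(p/Q_d) = (-309.572) × (38.6/9355.2604) = -1.2773…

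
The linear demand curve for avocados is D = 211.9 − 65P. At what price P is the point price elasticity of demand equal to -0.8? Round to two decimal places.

Ed = −65P/(211.9 − 65P). Set this equal to -0.8:
65P = 0.8·(211.9 − 65P) ⇒ 65P(1 + 0.8) = 0.8·211.9
P = 0.8·211.9 / (65·1.8) = 1.4488…

1.45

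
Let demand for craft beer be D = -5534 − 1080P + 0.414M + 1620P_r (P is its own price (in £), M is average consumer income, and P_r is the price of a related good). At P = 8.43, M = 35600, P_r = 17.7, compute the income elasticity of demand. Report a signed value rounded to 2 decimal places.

At the given values, D = -5534 − 1080(8.43) + 0.414(35600) + 1620(17.7) = 28774.
∂D/∂M = 0.414.
E = (0.414) × (35600/28774) = 0.5122…

0.51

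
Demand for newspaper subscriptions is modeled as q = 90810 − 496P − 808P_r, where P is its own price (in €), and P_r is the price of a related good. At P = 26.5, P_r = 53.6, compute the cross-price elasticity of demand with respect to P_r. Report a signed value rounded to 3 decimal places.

-1.261

At the given values, q = 90810 − 496(26.5) − 808(53.6) = 34357.2.
∂q/∂P_r = -808.
E = (-808) × (53.6/34357.2) = -1.26054…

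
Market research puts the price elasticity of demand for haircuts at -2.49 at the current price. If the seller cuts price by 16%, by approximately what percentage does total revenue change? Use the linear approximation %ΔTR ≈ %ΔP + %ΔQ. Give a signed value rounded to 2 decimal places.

%ΔQ ≈ Ed × %ΔP = (-2.49) × (-16%) = +39.8400%
%ΔTR ≈ %ΔP + %ΔQ = (-16%) + (+39.8400%) = +23.8400%

+23.84%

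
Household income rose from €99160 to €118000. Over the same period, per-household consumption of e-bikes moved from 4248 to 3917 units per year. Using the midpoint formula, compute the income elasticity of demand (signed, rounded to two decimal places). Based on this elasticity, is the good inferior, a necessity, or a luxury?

-0.47; inferior

%ΔQ = (3917 − 4248)/[( 4248 + 3917)/2] = -331/4082.5 = -0.081077…
%ΔIncome = (118000 − 99160)/[( 99160 + 118000)/2] = 18840/108580 = 0.173512…
E_income = (-331/4082.5) / (18840/108580) = -0.4672…
E_income < 0 ⇒ inferior good.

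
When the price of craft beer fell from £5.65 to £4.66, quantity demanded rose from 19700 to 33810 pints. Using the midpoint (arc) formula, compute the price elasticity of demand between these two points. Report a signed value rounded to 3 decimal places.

%ΔQ = (33810 − 19700) / [(19700 + 33810)/2] = 14110/26755 = 0.527378…
%ΔP = (4.66 − 5.65) / [(5.65 + 4.66)/2] = -0.99/5.155 = -0.192046…
Arc Ed = %ΔQ / %ΔP = (14110/26755) / (-0.99/5.155) = -2.74609…

-2.746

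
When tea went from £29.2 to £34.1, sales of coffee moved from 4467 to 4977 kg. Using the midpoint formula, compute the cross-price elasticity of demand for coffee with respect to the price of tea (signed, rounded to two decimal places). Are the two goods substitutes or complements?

%ΔQ_{coffee} = (4977 − 4467)/avg = 510/4722 = 0.108005…
%ΔP_{tea} = (34.1 − 29.2)/avg = 4.9/31.65 = 0.154818…
E_cross = (510/4722) / (4.9/31.65) = 0.6976…
E_cross > 0 ⇒ the goods are substitutes.

0.70; substitutes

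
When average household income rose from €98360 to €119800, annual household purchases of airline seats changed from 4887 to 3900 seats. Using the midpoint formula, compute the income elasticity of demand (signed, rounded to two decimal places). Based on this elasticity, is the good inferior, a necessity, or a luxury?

%ΔQ = (3900 − 4887)/[( 4887 + 3900)/2] = -987/4393.5 = -0.224650…
%ΔIncome = (119800 − 98360)/[( 98360 + 119800)/2] = 21440/109080 = 0.196552…
E_income = (-987/4393.5) / (21440/109080) = -1.1429…
E_income < 0 ⇒ inferior good.

-1.14; inferior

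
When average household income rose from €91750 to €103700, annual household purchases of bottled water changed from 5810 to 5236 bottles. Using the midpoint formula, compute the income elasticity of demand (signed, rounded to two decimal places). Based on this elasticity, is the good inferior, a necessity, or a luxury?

%ΔQ = (5236 − 5810)/[( 5810 + 5236)/2] = -574/5523 = -0.103929…
%ΔIncome = (103700 − 91750)/[( 91750 + 103700)/2] = 11950/97725 = 0.122281…
E_income = (-574/5523) / (11950/97725) = -0.8499…
E_income < 0 ⇒ inferior good.

-0.85; inferior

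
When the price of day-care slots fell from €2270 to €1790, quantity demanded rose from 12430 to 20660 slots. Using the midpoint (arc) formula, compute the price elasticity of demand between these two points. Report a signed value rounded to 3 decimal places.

%ΔQ = (20660 − 12430) / [(12430 + 20660)/2] = 8230/16545 = 0.497431…
%ΔP = (1790 − 2270) / [(2270 + 1790)/2] = -480/2030 = -0.236453…
Arc Ed = %ΔQ / %ΔP = (8230/16545) / (-480/2030) = -2.10371…

-2.104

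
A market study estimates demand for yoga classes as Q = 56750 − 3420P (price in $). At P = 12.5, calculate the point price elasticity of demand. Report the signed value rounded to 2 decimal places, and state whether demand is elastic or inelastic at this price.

dQ/dP = −3420. At P = 12.5, Q = 56750 − 3420(12.5) = 14000.
Ed = (dQ/dP)·(P/Q) = −3420 × (12.5/14000) = -3.0535…
|Ed| = 3.05 > 1, so demand is elastic.

-3.05; elastic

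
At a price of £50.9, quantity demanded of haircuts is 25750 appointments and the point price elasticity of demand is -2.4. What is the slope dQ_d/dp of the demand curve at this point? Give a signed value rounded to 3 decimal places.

-1214.145

Ed = (dQ_d/dp)·(p/Q_d) ⇒ dQ_d/dp = Ed·Q_d/p = (-2.4)·25750/50.9 = -1214.14538…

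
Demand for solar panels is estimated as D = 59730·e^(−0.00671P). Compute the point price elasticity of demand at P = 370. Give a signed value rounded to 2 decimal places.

dD/dP = −0.00671·D = -33.4728. At P = 370, D = 4988.5.
Ed = (dD/dP)·(P/D) = (-33.4728) × (370/4988.5) = -2.4827

-2.48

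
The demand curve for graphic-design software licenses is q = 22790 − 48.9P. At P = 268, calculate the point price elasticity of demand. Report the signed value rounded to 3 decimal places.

dq/dP = −48.9. At P = 268, q = 22790 − 48.9(268) = 9684.8.
Ed = (dq/dP)·(P/q) = −48.9 × (268/9684.8) = -1.35317…

-1.353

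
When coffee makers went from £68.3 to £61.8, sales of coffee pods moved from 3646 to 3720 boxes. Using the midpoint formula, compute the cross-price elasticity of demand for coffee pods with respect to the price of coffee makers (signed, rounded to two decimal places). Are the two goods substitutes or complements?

-0.20; complements

%ΔQ_{coffee pods} = (3720 − 3646)/avg = 74/3683 = 0.020092…
%ΔP_{coffee makers} = (61.8 − 68.3)/avg = -6.5/65.05 = -0.099923…
E_cross = (74/3683) / (-6.5/65.05) = -0.2010…
E_cross < 0 ⇒ the goods are complements.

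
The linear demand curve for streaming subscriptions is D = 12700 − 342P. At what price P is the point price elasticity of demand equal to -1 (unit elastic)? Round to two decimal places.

Ed = −342P/(12700 − 342P). Set this equal to -1:
342P = 1·(12700 − 342P) ⇒ 342P(1 + 1) = 1·12700
P = 1·12700 / (342·2) = 18.5672…

18.57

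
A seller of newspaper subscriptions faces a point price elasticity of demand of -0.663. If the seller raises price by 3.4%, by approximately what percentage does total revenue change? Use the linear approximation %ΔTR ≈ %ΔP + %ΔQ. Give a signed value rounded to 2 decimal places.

%ΔQ ≈ Ed × %ΔP = (-0.663) × (+3.4%) = -2.2542%
%ΔTR ≈ %ΔP + %ΔQ = (+3.4%) + (-2.2542%) = +1.1458%

+1.15%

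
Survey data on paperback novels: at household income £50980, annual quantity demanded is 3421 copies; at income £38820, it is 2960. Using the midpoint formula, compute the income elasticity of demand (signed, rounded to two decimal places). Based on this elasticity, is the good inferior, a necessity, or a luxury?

%ΔQ = (2960 − 3421)/[( 3421 + 2960)/2] = -461/3190.5 = -0.144491…
%ΔIncome = (38820 − 50980)/[( 50980 + 38820)/2] = -12160/44900 = -0.270824…
E_income = (-461/3190.5) / (-12160/44900) = 0.5335…
0 < E_income < 1 ⇒ normal good, necessity.

0.53; necessity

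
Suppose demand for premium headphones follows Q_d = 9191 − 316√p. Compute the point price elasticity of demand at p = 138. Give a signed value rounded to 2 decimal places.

dQ_d/dp = −316/(2√p) = -13.4499. At p = 138, Q_d = 5478.84.
Ed = (dQ_d/dp)·(p/Q_d) = (-13.4499) × (138/5478.84) = -0.3387…

-0.34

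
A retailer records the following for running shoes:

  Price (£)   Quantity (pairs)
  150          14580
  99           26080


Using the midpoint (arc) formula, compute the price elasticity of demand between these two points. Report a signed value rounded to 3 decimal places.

-1.381

%ΔQ = (26080 − 14580) / [(14580 + 26080)/2] = 11500/20330 = 0.565666…
%ΔP = (99 − 150) / [(150 + 99)/2] = -51/124.5 = -0.409638…
Arc Ed = %ΔQ / %ΔP = (11500/20330) / (-51/124.5) = -1.38089…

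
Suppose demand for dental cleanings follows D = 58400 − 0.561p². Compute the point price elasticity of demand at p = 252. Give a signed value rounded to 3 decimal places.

-3.129

dD/dp = −2·0.561·p = -282.744. At p = 252, D = 22774.256.
Ed = (dD/dp)·(p/D) = (-282.744) × (252/22774.256) = -3.12859…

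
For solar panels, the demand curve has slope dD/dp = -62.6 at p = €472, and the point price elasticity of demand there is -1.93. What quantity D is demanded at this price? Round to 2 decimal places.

Ed = (dD/dp)·(p/D) ⇒ D = (dD/dp)·p/Ed = (-62.6)·472/(-1.93) = 15309.4300…

15309.43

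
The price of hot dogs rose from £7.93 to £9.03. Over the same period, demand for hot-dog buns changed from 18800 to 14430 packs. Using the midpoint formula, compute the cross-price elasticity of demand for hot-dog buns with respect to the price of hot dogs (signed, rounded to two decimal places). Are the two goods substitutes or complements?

-2.03; complements

%ΔQ_{hot-dog buns} = (14430 − 18800)/avg = -4370/16615 = -0.263015…
%ΔP_{hot dogs} = (9.03 − 7.93)/avg = 1.1/8.48 = 0.129716…
E_cross = (-4370/16615) / (1.1/8.48) = -2.0276…
E_cross < 0 ⇒ the goods are complements.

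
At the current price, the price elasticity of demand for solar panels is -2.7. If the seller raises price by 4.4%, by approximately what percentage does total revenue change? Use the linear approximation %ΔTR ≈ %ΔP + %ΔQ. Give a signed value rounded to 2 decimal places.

%ΔQ ≈ Ed × %ΔP = (-2.7) × (+4.4%) = -11.8800%
%ΔTR ≈ %ΔP + %ΔQ = (+4.4%) + (-11.8800%) = -7.4800%

-7.48%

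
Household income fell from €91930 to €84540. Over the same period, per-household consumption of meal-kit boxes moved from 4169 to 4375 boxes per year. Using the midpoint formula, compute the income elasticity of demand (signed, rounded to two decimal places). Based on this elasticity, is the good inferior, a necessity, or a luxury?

-0.58; inferior

%ΔQ = (4375 − 4169)/[( 4169 + 4375)/2] = 206/4272 = 0.048220…
%ΔIncome = (84540 − 91930)/[( 91930 + 84540)/2] = -7390/88235 = -0.083753…
E_income = (206/4272) / (-7390/88235) = -0.5757…
E_income < 0 ⇒ inferior good.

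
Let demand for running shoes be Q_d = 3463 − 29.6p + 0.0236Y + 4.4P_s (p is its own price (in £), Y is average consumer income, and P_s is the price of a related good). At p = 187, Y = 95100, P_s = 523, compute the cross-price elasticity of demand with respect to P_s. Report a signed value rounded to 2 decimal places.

0.93

At the given values, Q_d = 3463 − 29.6(187) + 0.0236(95100) + 4.4(523) = 2473.36.
∂Q_d/∂P_s = 4.4.
E = (4.4) × (523/2473.36) = 0.9303…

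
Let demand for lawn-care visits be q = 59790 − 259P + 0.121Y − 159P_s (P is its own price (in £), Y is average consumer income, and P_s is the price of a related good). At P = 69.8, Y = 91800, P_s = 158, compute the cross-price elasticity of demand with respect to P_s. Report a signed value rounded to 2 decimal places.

At the given values, q = 59790 − 259(69.8) + 0.121(91800) − 159(158) = 27697.6.
∂q/∂P_s = -159.
E = (-159) × (158/27697.6) = -0.9070…

-0.91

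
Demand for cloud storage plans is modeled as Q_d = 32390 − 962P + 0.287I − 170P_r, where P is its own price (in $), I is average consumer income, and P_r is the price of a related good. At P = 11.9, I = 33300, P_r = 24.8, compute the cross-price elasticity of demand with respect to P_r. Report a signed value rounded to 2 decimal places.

-0.16

At the given values, Q_d = 32390 − 962(11.9) + 0.287(33300) − 170(24.8) = 26283.3.
∂Q_d/∂P_r = -170.
E = (-170) × (24.8/26283.3) = -0.1604…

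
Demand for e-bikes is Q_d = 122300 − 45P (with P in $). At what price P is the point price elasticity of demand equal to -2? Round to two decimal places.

1811.85

Ed = −45P/(122300 − 45P). Set this equal to -2:
45P = 2·(122300 − 45P) ⇒ 45P(1 + 2) = 2·122300
P = 2·122300 / (45·3) = 1811.8518…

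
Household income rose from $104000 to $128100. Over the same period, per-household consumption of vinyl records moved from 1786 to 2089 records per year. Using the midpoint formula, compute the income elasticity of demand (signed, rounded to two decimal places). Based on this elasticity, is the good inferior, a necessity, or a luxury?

%ΔQ = (2089 − 1786)/[( 1786 + 2089)/2] = 303/1937.5 = 0.156387…
%ΔIncome = (128100 − 104000)/[( 104000 + 128100)/2] = 24100/116050 = 0.207669…
E_income = (303/1937.5) / (24100/116050) = 0.7530…
0 < E_income < 1 ⇒ normal good, necessity.

0.75; necessity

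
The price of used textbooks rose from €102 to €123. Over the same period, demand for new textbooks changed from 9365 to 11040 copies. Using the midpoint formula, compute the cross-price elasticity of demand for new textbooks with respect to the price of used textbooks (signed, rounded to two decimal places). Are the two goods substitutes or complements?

%ΔQ_{new textbooks} = (11040 − 9365)/avg = 1675/10202.5 = 0.164175…
%ΔP_{used textbooks} = (123 − 102)/avg = 21/112.5 = 0.186666…
E_cross = (1675/10202.5) / (21/112.5) = 0.8795…
E_cross > 0 ⇒ the goods are substitutes.

0.88; substitutes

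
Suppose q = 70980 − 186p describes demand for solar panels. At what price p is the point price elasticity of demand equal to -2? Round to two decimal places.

254.41

Ed = −186p/(70980 − 186p). Set this equal to -2:
186p = 2·(70980 − 186p) ⇒ 186p(1 + 2) = 2·70980
p = 2·70980 / (186·3) = 254.4086…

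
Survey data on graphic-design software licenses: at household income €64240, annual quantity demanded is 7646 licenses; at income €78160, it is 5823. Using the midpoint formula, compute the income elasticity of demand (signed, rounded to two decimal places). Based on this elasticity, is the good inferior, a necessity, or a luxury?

-1.38; inferior

%ΔQ = (5823 − 7646)/[( 7646 + 5823)/2] = -1823/6734.5 = -0.270695…
%ΔIncome = (78160 − 64240)/[( 64240 + 78160)/2] = 13920/71200 = 0.195505…
E_income = (-1823/6734.5) / (13920/71200) = -1.3845…
E_income < 0 ⇒ inferior good.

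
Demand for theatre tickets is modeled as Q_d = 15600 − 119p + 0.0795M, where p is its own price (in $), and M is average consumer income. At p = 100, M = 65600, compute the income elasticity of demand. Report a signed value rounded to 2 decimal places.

At the given values, Q_d = 15600 − 119(100) + 0.0795(65600) = 8915.2.
∂Q_d/∂M = 0.0795.
E = (0.0795) × (65600/8915.2) = 0.5849…

0.58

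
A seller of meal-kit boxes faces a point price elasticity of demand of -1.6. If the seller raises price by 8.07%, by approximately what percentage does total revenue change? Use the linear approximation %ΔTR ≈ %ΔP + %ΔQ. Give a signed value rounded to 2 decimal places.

%ΔQ ≈ Ed × %ΔP = (-1.6) × (+8.07%) = -12.9120%
%ΔTR ≈ %ΔP + %ΔQ = (+8.07%) + (-12.9120%) = -4.8420%

-4.84%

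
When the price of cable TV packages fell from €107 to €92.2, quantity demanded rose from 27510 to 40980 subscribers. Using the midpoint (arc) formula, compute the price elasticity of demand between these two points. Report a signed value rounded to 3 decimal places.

-2.647

%ΔQ = (40980 − 27510) / [(27510 + 40980)/2] = 13470/34245 = 0.393342…
%ΔP = (92.2 − 107) / [(107 + 92.2)/2] = -14.8/99.6 = -0.148594…
Arc Ed = %ΔQ / %ΔP = (13470/34245) / (-14.8/99.6) = -2.64708…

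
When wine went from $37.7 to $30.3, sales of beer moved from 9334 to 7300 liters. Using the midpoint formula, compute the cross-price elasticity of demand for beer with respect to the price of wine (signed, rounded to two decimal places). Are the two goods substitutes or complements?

%ΔQ_{beer} = (7300 − 9334)/avg = -2034/8317 = -0.244559…
%ΔP_{wine} = (30.3 − 37.7)/avg = -7.4/34 = -0.217647…
E_cross = (-2034/8317) / (-7.4/34) = 1.1236…
E_cross > 0 ⇒ the goods are substitutes.

1.12; substitutes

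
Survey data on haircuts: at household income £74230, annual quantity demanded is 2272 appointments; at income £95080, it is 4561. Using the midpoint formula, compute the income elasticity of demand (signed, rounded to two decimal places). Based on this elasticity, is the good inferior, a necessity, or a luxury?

2.72; luxury

%ΔQ = (4561 − 2272)/[( 2272 + 4561)/2] = 2289/3416.5 = 0.669983…
%ΔIncome = (95080 − 74230)/[( 74230 + 95080)/2] = 20850/84655 = 0.246293…
E_income = (2289/3416.5) / (20850/84655) = 2.7202…
E_income > 1 ⇒ normal good, luxury.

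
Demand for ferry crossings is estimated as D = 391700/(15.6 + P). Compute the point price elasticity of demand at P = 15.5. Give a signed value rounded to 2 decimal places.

dD/dP = −391700/(15.6 + P)² = -404.979. At P = 15.5, D = 12594.9.
Ed = (dD/dP)·(P/D) = (-404.979) × (15.5/12594.9) = -0.4983…

-0.50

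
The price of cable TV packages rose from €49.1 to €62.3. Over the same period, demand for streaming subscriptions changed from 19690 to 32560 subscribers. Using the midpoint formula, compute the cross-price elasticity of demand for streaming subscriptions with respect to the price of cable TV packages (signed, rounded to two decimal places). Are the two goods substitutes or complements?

2.08; substitutes

%ΔQ_{streaming subscriptions} = (32560 − 19690)/avg = 12870/26125 = 0.492631…
%ΔP_{cable TV packages} = (62.3 − 49.1)/avg = 13.2/55.7 = 0.236983…
E_cross = (12870/26125) / (13.2/55.7) = 2.0787…
E_cross > 0 ⇒ the goods are substitutes.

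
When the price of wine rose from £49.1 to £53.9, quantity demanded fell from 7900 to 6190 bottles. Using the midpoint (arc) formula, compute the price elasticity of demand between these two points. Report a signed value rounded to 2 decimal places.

%ΔQ = (6190 − 7900) / [(7900 + 6190)/2] = -1710/7045 = -0.242725…
%ΔP = (53.9 − 49.1) / [(49.1 + 53.9)/2] = 4.8/51.5 = 0.093203…
Arc Ed = %ΔQ / %ΔP = (-1710/7045) / (4.8/51.5) = -2.6042…

-2.60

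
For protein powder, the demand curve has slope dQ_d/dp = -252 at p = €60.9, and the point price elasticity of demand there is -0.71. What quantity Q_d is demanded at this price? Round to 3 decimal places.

21615.211

Ed = (dQ_d/dp)·(p/Q_d) ⇒ Q_d = (dQ_d/dp)·p/Ed = (-252)·60.9/(-0.71) = 21615.21126…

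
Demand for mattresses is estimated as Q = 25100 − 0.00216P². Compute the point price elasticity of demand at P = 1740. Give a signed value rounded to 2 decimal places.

-0.70

dQ/dP = −2·0.00216·P = -7.5168. At P = 1740, Q = 18560.384.
Ed = (dQ/dP)·(P/Q) = (-7.5168) × (1740/18560.384) = -0.7046…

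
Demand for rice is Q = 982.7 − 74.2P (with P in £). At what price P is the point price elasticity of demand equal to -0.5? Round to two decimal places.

4.41

Ed = −74.2P/(982.7 − 74.2P). Set this equal to -0.5:
74.2P = 0.5·(982.7 − 74.2P) ⇒ 74.2P(1 + 0.5) = 0.5·982.7
P = 0.5·982.7 / (74.2·1.5) = 4.4146…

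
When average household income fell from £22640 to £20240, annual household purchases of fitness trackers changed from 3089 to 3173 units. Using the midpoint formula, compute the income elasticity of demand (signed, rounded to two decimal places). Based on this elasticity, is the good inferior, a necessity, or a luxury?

%ΔQ = (3173 − 3089)/[( 3089 + 3173)/2] = 84/3131 = 0.026828…
%ΔIncome = (20240 − 22640)/[( 22640 + 20240)/2] = -2400/21440 = -0.111940…
E_income = (84/3131) / (-2400/21440) = -0.2396…
E_income < 0 ⇒ inferior good.

-0.24; inferior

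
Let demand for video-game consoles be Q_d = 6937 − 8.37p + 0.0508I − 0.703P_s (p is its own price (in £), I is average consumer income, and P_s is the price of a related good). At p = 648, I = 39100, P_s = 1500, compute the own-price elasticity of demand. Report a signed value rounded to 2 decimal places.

At the given values, Q_d = 6937 − 8.37(648) + 0.0508(39100) − 0.703(1500) = 2445.02.
∂Q_d/∂p = −8.37.
E = (-8.37) × (648/2445.02) = -2.2182…

-2.22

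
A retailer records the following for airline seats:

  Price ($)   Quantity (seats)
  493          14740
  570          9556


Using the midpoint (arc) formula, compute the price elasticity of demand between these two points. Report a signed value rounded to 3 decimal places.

-2.946

%ΔQ = (9556 − 14740) / [(14740 + 9556)/2] = -5184/12148 = -0.426736…
%ΔP = (570 − 493) / [(493 + 570)/2] = 77/531.5 = 0.144873…
Arc Ed = %ΔQ / %ΔP = (-5184/12148) / (77/531.5) = -2.94559…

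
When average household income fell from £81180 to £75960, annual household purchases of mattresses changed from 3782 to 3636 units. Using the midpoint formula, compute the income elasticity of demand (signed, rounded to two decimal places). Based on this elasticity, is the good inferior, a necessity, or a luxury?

%ΔQ = (3636 − 3782)/[( 3782 + 3636)/2] = -146/3709 = -0.039363…
%ΔIncome = (75960 − 81180)/[( 81180 + 75960)/2] = -5220/78570 = -0.066437…
E_income = (-146/3709) / (-5220/78570) = 0.5924…
0 < E_income < 1 ⇒ normal good, necessity.

0.59; necessity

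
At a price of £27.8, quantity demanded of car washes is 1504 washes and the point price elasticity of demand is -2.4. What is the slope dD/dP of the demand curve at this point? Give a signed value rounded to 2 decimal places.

Ed = (dD/dP)·(P/D) ⇒ dD/dP = Ed·D/P = (-2.4)·1504/27.8 = -129.8417…

-129.84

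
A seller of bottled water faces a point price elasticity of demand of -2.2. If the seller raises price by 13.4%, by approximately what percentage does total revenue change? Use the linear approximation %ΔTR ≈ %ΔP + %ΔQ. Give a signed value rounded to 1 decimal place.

%ΔQ ≈ Ed × %ΔP = (-2.2) × (+13.4%) = -29.4800%
%ΔTR ≈ %ΔP + %ΔQ = (+13.4%) + (-29.4800%) = -16.0800%

-16.1%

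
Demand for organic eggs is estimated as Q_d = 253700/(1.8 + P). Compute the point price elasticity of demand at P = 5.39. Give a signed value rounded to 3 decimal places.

dQ_d/dP = −253700/(1.8 + P)² = -4907.53. At P = 5.39, Q_d = 35285.1.
Ed = (dQ_d/dP)·(P/Q_d) = (-4907.53) × (5.39/35285.1) = -0.74965…

-0.750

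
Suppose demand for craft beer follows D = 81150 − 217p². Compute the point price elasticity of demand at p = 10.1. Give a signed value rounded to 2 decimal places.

-0.75

dD/dp = −2·217·p = -4383.4. At p = 10.1, D = 59013.83.
Ed = (dD/dp)·(p/D) = (-4383.4) × (10.1/59013.83) = -0.7502…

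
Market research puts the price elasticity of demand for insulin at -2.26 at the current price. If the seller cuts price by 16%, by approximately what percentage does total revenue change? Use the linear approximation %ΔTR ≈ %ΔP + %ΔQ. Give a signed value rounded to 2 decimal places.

+20.16%

%ΔQ ≈ Ed × %ΔP = (-2.26) × (-16%) = +36.1600%
%ΔTR ≈ %ΔP + %ΔQ = (-16%) + (+36.1600%) = +20.1600%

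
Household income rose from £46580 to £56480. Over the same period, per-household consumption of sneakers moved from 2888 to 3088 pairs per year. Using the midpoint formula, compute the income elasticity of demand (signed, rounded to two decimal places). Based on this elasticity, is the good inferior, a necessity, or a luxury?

%ΔQ = (3088 − 2888)/[( 2888 + 3088)/2] = 200/2988 = 0.066934…
%ΔIncome = (56480 − 46580)/[( 46580 + 56480)/2] = 9900/51530 = 0.192121…
E_income = (200/2988) / (9900/51530) = 0.3483…
0 < E_income < 1 ⇒ normal good, necessity.

0.35; necessity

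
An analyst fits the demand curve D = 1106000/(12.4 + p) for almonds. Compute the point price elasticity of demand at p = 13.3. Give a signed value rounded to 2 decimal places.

-0.52

dD/dp = −1106000/(12.4 + p)² = -1674.51. At p = 13.3, D = 43035.
Ed = (dD/dp)·(p/D) = (-1674.51) × (13.3/43035) = -0.5175…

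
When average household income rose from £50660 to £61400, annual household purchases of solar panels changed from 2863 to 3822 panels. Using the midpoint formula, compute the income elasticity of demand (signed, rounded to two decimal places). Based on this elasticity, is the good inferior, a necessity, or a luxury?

%ΔQ = (3822 − 2863)/[( 2863 + 3822)/2] = 959/3342.5 = 0.286910…
%ΔIncome = (61400 − 50660)/[( 50660 + 61400)/2] = 10740/56030 = 0.191683…
E_income = (959/3342.5) / (10740/56030) = 1.4967…
E_income > 1 ⇒ normal good, luxury.

1.50; luxury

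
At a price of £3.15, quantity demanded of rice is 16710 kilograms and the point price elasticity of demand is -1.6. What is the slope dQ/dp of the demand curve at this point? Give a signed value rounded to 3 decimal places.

Ed = (dQ/dp)·(p/Q) ⇒ dQ/dp = Ed·Q/p = (-1.6)·16710/3.15 = -8487.61904…

-8487.619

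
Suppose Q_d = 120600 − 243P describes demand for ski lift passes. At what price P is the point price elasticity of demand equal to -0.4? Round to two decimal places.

Ed = −243P/(120600 − 243P). Set this equal to -0.4:
243P = 0.4·(120600 − 243P) ⇒ 243P(1 + 0.4) = 0.4·120600
P = 0.4·120600 / (243·1.4) = 141.7989…

141.80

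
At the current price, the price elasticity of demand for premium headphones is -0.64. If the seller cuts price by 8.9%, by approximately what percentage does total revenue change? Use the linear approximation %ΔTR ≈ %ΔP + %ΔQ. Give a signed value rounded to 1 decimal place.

%ΔQ ≈ Ed × %ΔP = (-0.64) × (-8.9%) = +5.6960%
%ΔTR ≈ %ΔP + %ΔQ = (-8.9%) + (+5.6960%) = -3.2040%

-3.2%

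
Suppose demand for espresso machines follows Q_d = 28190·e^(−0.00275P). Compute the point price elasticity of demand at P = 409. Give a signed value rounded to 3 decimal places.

dQ_d/dP = −0.00275·Q_d = -25.1742. At P = 409, Q_d = 9154.24.
Ed = (dQ_d/dP)·(P/Q_d) = (-25.1742) × (409/9154.24) = -1.12475

-1.125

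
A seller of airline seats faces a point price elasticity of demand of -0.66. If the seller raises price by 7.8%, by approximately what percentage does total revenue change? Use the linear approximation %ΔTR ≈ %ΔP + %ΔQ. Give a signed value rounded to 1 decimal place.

%ΔQ ≈ Ed × %ΔP = (-0.66) × (+7.8%) = -5.1480%
%ΔTR ≈ %ΔP + %ΔQ = (+7.8%) + (-5.1480%) = +2.6520%

+2.7%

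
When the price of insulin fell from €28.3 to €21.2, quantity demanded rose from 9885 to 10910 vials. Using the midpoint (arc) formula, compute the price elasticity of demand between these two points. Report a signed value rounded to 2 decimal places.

-0.34

%ΔQ = (10910 − 9885) / [(9885 + 10910)/2] = 1025/10397.5 = 0.098581…
%ΔP = (21.2 − 28.3) / [(28.3 + 21.2)/2] = -7.1/24.75 = -0.286868…
Arc Ed = %ΔQ / %ΔP = (1025/10397.5) / (-7.1/24.75) = -0.3436…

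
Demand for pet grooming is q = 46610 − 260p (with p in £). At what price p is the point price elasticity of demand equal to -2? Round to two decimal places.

Ed = −260p/(46610 − 260p). Set this equal to -2:
260p = 2·(46610 − 260p) ⇒ 260p(1 + 2) = 2·46610
p = 2·46610 / (260·3) = 119.5128…

119.51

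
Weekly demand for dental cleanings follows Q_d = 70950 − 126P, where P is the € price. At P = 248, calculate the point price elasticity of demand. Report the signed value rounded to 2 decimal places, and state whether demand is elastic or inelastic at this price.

dQ_d/dP = −126. At P = 248, Q_d = 70950 − 126(248) = 39702.
Ed = (dQ_d/dP)·(P/Q_d) = −126 × (248/39702) = -0.7870…
|Ed| = 0.79 < 1, so demand is inelastic.

-0.79; inelastic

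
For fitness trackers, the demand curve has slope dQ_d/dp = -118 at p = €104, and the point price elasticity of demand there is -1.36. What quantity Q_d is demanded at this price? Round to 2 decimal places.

Ed = (dQ_d/dp)·(p/Q_d) ⇒ Q_d = (dQ_d/dp)·p/Ed = (-118)·104/(-1.36) = 9023.5294…

9023.53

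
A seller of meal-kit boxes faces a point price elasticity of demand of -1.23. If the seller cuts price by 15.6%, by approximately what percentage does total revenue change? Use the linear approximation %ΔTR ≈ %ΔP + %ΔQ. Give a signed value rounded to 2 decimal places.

+3.59%

%ΔQ ≈ Ed × %ΔP = (-1.23) × (-15.6%) = +19.1880%
%ΔTR ≈ %ΔP + %ΔQ = (-15.6%) + (+19.1880%) = +3.5880%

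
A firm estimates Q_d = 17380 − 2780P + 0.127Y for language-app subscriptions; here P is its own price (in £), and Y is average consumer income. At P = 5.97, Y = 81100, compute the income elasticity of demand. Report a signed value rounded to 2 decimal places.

0.93

At the given values, Q_d = 17380 − 2780(5.97) + 0.127(81100) = 11083.1.
∂Q_d/∂Y = 0.127.
E = (0.127) × (81100/11083.1) = 0.9293…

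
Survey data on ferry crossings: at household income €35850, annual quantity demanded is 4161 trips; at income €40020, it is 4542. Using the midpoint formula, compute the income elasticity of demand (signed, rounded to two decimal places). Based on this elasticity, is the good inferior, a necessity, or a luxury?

0.80; necessity

%ΔQ = (4542 − 4161)/[( 4161 + 4542)/2] = 381/4351.5 = 0.087556…
%ΔIncome = (40020 − 35850)/[( 35850 + 40020)/2] = 4170/37935 = 0.109924…
E_income = (381/4351.5) / (4170/37935) = 0.7965…
0 < E_income < 1 ⇒ normal good, necessity.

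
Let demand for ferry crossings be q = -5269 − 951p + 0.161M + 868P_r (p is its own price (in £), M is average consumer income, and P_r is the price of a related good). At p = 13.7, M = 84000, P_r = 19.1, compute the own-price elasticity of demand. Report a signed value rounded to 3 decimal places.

-1.104

At the given values, q = -5269 − 951(13.7) + 0.161(84000) + 868(19.1) = 11805.1.
∂q/∂p = −951.
E = (-951) × (13.7/11805.1) = -1.10365…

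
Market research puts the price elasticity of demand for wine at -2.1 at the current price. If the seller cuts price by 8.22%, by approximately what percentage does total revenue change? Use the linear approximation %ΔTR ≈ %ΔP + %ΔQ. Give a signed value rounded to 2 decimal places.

+9.04%

%ΔQ ≈ Ed × %ΔP = (-2.1) × (-8.22%) = +17.2620%
%ΔTR ≈ %ΔP + %ΔQ = (-8.22%) + (+17.2620%) = +9.0420%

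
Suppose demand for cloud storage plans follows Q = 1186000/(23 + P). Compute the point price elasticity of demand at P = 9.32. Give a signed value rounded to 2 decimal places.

dQ/dP = −1186000/(23 + P)² = -1135.38. At P = 9.32, Q = 36695.5.
Ed = (dQ/dP)·(P/Q) = (-1135.38) × (9.32/36695.5) = -0.2883…

-0.29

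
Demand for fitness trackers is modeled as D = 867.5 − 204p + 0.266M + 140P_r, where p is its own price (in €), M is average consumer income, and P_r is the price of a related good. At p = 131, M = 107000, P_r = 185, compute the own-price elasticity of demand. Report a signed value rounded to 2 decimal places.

-0.94

At the given values, D = 867.5 − 204(131) + 0.266(107000) + 140(185) = 28505.5.
∂D/∂p = −204.
E = (-204) × (131/28505.5) = -0.9375…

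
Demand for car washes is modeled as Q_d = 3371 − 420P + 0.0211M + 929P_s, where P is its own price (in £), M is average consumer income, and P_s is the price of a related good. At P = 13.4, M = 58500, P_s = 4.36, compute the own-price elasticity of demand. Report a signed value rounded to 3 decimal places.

-1.859

At the given values, Q_d = 3371 − 420(13.4) + 0.0211(58500) + 929(4.36) = 3027.79.
∂Q_d/∂P = −420.
E = (-420) × (13.4/3027.79) = -1.85878…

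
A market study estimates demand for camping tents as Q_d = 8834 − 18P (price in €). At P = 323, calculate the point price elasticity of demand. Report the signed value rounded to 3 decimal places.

dQ_d/dP = −18. At P = 323, Q_d = 8834 − 18(323) = 3020.
Ed = (dQ_d/dP)·(P/Q_d) = −18 × (323/3020) = -1.92516…

-1.925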